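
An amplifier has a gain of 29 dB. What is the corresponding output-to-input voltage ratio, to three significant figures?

Voltage ratio = 10^(dB/20).
10^(29/20) = 10^(1.450) = 28.2.

28.2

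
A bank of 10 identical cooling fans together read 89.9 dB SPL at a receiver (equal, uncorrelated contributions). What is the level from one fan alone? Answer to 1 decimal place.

79.9 dB SPL

10 equal incoherent sources add 10·log₁₀(10) = 10.00 dB over one source.
L_one = 89.9 − 10.00 = 79.9 dB SPL.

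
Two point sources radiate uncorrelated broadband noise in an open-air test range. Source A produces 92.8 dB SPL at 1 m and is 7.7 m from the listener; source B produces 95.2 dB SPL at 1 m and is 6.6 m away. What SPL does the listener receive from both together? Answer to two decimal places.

At the listener: L_A = 92.8 − 20·log₁₀(7.7) = 75.070 dB; L_B = 95.2 − 20·log₁₀(6.6) = 78.809 dB.
Combined: 10·log₁₀(10^(75.070/10)+10^(78.809/10)) = 80.34 dB SPL.

80.34 dB SPL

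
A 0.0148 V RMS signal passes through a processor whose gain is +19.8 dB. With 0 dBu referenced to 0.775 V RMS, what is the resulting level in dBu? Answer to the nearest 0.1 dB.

-14.6 dBu

Input level: 20·log₁₀(0.0148/0.775) = -34.38 dBu.
Output: -34.38 + 19.8 = -14.6 dBu.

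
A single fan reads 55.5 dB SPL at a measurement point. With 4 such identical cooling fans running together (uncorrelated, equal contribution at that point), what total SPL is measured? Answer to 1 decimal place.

61.5 dB SPL

4 equal incoherent sources raise the level by 10·log₁₀(4) = 6.02 dB.
L_total = 55.5 + 6.02 = 61.5 dB SPL.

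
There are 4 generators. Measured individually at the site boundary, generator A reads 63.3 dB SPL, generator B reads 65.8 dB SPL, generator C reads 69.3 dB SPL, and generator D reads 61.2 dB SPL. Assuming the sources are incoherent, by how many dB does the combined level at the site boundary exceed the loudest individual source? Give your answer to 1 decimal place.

2.7 dB

Incoherent sources sum as intensities:
L_total = 10·log₁₀(10^(63.3/10) + 10^(65.8/10) + 10^(69.3/10) + 10^(61.2/10)) = 71.98 dB SPL.
Excess over the loudest (69.3 dB): 71.98 − 69.3 = 2.7 dB.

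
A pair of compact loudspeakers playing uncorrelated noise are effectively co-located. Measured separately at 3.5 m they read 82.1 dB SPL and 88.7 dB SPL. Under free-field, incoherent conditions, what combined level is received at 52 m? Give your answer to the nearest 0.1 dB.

66.1 dB SPL

Combined at 3.5 m: 10·log₁₀(10^(82.1/10)+10^(88.7/10)) = 89.56 dB SPL.
Then apply −20·log₁₀(52/3.5) = -23.44 dB → 66.1 dB SPL.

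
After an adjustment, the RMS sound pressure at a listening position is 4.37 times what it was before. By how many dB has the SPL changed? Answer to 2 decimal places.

SPL change from a pressure ratio uses the 20·log₁₀ form:
20·log₁₀(4.37) = 12.81 dB.

12.81 dB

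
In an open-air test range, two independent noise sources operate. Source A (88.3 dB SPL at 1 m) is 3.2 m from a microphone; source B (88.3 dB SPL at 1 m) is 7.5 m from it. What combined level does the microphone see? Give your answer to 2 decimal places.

At the listener: L_A = 88.3 − 20·log₁₀(3.2) = 78.197 dB; L_B = 88.3 − 20·log₁₀(7.5) = 70.799 dB.
Combined: 10·log₁₀(10^(78.197/10)+10^(70.799/10)) = 78.92 dB SPL.

78.92 dB SPL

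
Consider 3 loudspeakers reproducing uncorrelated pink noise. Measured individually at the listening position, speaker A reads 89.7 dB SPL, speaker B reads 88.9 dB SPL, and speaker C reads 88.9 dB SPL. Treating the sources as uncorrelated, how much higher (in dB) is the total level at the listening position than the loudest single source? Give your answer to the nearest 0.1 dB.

4.3 dB

Uncorrelated sources add in intensity (power), not in dB.
L_total = 10·log₁₀(10^(89.7/10) + 10^(88.9/10) + 10^(88.9/10)) = 93.95 dB SPL.
Excess over the loudest (89.7 dB): 93.95 − 89.7 = 4.3 dB.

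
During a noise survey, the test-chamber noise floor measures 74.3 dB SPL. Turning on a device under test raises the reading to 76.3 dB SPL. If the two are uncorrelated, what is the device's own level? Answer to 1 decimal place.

72.0 dB SPL

Remove the background by subtracting linear intensities:
L_src = 10·log₁₀(10^(76.3/10) − 10^(74.3/10)) = 10·log₁₀(15740000) = 72.0 dB SPL.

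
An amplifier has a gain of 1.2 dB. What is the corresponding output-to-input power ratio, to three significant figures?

1.32

Power ratio = 10^(dB/10).
10^(1.2/10) = 10^(0.1200) = 1.32.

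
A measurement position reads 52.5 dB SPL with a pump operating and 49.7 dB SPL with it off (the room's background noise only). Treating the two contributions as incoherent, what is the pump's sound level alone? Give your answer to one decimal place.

Background correction is a power subtraction:
L_src = 10·log₁₀(10^(52.5/10) − 10^(49.7/10)) = 10·log₁₀(84500) = 49.3 dB SPL.

49.3 dB SPL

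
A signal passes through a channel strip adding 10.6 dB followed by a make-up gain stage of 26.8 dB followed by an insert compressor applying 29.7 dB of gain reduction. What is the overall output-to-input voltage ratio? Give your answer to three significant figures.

Net gain = 10.6 + 26.8 + (−29.7) = 7.7 dB.
Voltage ratio = 10^(7.7/20) = 2.43.

2.43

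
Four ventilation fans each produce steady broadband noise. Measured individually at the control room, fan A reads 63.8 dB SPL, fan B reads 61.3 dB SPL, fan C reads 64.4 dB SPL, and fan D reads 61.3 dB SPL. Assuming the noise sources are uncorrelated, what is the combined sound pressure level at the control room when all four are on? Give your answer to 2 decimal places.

Add the sources as powers (linear), then convert back to dB:
L_total = 10·log₁₀(10^(63.8/10) + 10^(61.3/10) + 10^(64.4/10) + 10^(61.3/10)) = 10·log₁₀(7851000) = 68.95 dB SPL.

68.95 dB SPL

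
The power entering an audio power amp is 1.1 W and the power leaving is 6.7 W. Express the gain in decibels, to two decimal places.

7.85 dB

For a power ratio, dB = 10·log₁₀(P₂/P₁).
10·log₁₀(6.7/1.1) = 10·log₁₀(6.091) = 7.85 dB.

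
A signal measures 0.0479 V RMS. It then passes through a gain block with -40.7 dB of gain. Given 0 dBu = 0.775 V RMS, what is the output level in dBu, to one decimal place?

Input level: 20·log₁₀(0.0479/0.775) = -24.18 dBu.
Output: -24.18 − 40.7 = -64.9 dBu.

-64.9 dBu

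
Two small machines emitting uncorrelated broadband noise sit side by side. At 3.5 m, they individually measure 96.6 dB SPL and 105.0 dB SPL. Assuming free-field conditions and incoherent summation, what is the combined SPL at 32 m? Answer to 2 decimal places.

Combined at 3.5 m: 10·log₁₀(10^(96.6/10)+10^(105.0/10)) = 105.586 dB SPL.
Then apply −20·log₁₀(32/3.5) = -19.222 dB → 86.36 dB SPL.

86.36 dB SPL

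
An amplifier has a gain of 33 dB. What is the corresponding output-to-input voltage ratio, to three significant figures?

Voltage ratio = 10^(dB/20).
10^(33/20) = 10^(1.650) = 44.7.

44.7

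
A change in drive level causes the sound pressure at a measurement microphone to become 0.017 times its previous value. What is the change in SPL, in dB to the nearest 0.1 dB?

-35.4 dB

Sound pressure is an amplitude quantity: ΔL = 20·log₁₀(p₂/p₁).
20·log₁₀(0.017) = -35.4 dB.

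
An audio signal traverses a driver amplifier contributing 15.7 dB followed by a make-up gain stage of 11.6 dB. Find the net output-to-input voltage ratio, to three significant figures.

23.2

Net gain = 15.7 + 11.6 = 27.3 dB.
Voltage ratio = 10^(27.3/20) = 23.2.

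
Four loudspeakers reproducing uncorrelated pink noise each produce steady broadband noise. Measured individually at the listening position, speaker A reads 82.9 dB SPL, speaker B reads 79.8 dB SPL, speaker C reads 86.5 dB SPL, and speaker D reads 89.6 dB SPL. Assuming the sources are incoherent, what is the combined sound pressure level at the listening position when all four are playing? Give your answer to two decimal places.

92.17 dB SPL

Uncorrelated sources add in intensity (power), not in dB.
L_total = 10·log₁₀(10^(82.9/10) + 10^(79.8/10) + 10^(86.5/10) + 10^(89.6/10)) = 10·log₁₀(1649000000) = 92.17 dB SPL.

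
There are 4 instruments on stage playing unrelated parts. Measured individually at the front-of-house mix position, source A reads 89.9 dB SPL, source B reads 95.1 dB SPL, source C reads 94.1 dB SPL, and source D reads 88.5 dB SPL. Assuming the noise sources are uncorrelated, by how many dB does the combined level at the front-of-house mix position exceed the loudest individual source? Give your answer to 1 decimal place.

3.6 dB

Incoherent sources sum as intensities:
L_total = 10·log₁₀(10^(89.9/10) + 10^(95.1/10) + 10^(94.1/10) + 10^(88.5/10)) = 98.75 dB SPL.
Excess over the loudest (95.1 dB): 98.75 − 95.1 = 3.6 dB.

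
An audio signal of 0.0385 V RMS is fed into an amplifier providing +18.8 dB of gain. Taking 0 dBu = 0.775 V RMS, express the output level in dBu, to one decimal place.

Input level: 20·log₁₀(0.0385/0.775) = -26.08 dBu.
Output: -26.08 + 18.8 = -7.3 dBu.

-7.3 dBu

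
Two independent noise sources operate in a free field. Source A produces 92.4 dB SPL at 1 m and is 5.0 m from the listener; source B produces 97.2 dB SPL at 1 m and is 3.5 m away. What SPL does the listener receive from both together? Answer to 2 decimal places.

86.97 dB SPL

At the listener: L_A = 92.4 − 20·log₁₀(5.0) = 78.421 dB; L_B = 97.2 − 20·log₁₀(3.5) = 86.319 dB.
Combined: 10·log₁₀(10^(78.421/10)+10^(86.319/10)) = 86.97 dB SPL.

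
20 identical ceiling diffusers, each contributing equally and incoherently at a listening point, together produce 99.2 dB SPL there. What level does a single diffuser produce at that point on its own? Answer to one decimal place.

86.2 dB SPL

20 equal incoherent sources add 10·log₁₀(20) = 13.01 dB over one source.
L_one = 99.2 − 13.01 = 86.2 dB SPL.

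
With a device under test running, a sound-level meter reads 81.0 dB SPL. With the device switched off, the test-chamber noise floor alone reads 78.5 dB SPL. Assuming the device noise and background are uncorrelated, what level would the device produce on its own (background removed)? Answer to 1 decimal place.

77.4 dB SPL

Subtract intensities: L_src = 10·log₁₀(10^(L_total/10) − 10^(L_bg/10)).
L_src = 10·log₁₀(10^(81.0/10) − 10^(78.5/10)) = 10·log₁₀(55100000) = 77.4 dB SPL.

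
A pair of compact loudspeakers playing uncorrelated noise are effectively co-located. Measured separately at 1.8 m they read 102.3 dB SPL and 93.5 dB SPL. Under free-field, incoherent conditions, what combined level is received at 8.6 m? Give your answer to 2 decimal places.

Combined at 1.8 m: 10·log₁₀(10^(102.3/10)+10^(93.5/10)) = 102.838 dB SPL.
Then apply −20·log₁₀(8.6/1.8) = -13.585 dB → 89.25 dB SPL.

89.25 dB SPL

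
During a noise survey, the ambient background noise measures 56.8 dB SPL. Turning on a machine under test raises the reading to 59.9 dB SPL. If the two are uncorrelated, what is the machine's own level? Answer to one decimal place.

57.0 dB SPL

Background correction is a power subtraction:
L_src = 10·log₁₀(10^(59.9/10) − 10^(56.8/10)) = 10·log₁₀(498600) = 57.0 dB SPL.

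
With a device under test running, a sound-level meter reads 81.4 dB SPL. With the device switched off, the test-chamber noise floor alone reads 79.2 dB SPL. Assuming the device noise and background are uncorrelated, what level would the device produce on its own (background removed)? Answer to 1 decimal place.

77.4 dB SPL

Subtract intensities: L_src = 10·log₁₀(10^(L_total/10) − 10^(L_bg/10)).
L_src = 10·log₁₀(10^(81.4/10) − 10^(79.2/10)) = 10·log₁₀(54860000) = 77.4 dB SPL.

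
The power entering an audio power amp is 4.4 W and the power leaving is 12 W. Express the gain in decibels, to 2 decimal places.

4.36 dB

Power is a power quantity, so gain = 10·log₁₀(P_out/P_in).
10·log₁₀(12/4.4) = 10·log₁₀(2.727) = 4.36 dB.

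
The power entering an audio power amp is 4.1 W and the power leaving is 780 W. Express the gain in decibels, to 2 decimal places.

For a power ratio, dB = 10·log₁₀(P₂/P₁).
10·log₁₀(780/4.1) = 10·log₁₀(190.2) = 22.79 dB.

22.79 dB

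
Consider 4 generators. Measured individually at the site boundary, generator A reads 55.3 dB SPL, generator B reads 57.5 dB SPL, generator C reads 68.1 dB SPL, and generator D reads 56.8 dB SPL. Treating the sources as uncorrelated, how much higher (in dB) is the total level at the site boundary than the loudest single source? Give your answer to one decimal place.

0.8 dB

Add the sources as powers (linear), then convert back to dB:
L_total = 10·log₁₀(10^(55.3/10) + 10^(57.5/10) + 10^(68.1/10) + 10^(56.8/10)) = 68.94 dB SPL.
Excess over the loudest (68.1 dB): 68.94 − 68.1 = 0.8 dB.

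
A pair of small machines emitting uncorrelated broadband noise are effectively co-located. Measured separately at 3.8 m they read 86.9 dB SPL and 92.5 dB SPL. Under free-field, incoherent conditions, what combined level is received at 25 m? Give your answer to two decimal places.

77.19 dB SPL

Combined at 3.8 m: 10·log₁₀(10^(86.9/10)+10^(92.5/10)) = 93.557 dB SPL.
Then apply −20·log₁₀(25/3.8) = -16.363 dB → 77.19 dB SPL.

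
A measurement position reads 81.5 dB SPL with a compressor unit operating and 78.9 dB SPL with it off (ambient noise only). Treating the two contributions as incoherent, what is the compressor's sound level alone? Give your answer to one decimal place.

Subtract intensities: L_src = 10·log₁₀(10^(L_total/10) − 10^(L_bg/10)).
L_src = 10·log₁₀(10^(81.5/10) − 10^(78.9/10)) = 10·log₁₀(63630000) = 78.0 dB SPL.

78.0 dB SPL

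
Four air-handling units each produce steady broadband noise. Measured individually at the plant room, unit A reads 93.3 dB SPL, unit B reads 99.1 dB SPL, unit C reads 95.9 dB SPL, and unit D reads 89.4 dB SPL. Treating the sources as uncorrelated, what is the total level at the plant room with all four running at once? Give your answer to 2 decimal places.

Incoherent sources sum as intensities:
L_total = 10·log₁₀(10^(93.3/10) + 10^(99.1/10) + 10^(95.9/10) + 10^(89.4/10)) = 10·log₁₀(15028000000) = 101.77 dB SPL.

101.77 dB SPL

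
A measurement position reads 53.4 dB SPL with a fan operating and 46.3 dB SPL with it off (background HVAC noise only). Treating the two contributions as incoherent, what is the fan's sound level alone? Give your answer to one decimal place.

52.5 dB SPL

Subtract intensities: L_src = 10·log₁₀(10^(L_total/10) − 10^(L_bg/10)).
L_src = 10·log₁₀(10^(53.4/10) − 10^(46.3/10)) = 10·log₁₀(176100) = 52.5 dB SPL.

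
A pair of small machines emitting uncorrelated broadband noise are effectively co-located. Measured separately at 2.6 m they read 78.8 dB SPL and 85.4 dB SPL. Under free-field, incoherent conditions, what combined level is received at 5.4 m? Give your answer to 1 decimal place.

79.9 dB SPL

Combined at 2.6 m: 10·log₁₀(10^(78.8/10)+10^(85.4/10)) = 86.26 dB SPL.
Then apply −20·log₁₀(5.4/2.6) = -6.35 dB → 79.9 dB SPL.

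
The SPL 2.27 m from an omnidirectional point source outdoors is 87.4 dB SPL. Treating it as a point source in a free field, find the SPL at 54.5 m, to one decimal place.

59.8 dB SPL

For a point source in a free field, ΔL = −20·log₁₀(d₂/d₁).
ΔL = −20·log₁₀(54.5/2.27) = -27.61 dB, so L₂ = 87.4 + (-27.61) = 59.8 dB SPL.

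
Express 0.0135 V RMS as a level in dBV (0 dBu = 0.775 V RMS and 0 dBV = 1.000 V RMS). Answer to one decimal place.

-37.4 dBV

dBV = 20·log₁₀(V / 1.000 V).
20·log₁₀(0.0135/1.000) = -37.4 dBV.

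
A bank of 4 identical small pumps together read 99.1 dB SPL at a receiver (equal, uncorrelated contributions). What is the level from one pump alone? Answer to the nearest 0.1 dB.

4 equal incoherent sources add 10·log₁₀(4) = 6.02 dB over one source.
L_one = 99.1 − 6.02 = 93.1 dB SPL.

93.1 dB SPL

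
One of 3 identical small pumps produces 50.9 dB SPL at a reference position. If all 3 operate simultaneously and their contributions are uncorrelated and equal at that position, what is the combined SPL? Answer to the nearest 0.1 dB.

3 equal incoherent sources raise the level by 10·log₁₀(3) = 4.77 dB.
L_total = 50.9 + 4.77 = 55.7 dB SPL.

55.7 dB SPL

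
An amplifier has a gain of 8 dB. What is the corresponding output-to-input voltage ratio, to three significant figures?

Voltage ratio = 10^(dB/20).
10^(8/20) = 10^(0.4000) = 2.51.

2.51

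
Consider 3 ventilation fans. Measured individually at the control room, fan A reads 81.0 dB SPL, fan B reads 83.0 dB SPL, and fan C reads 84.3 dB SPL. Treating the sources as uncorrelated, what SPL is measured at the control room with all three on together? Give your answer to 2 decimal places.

Uncorrelated sources add in intensity (power), not in dB.
L_total = 10·log₁₀(10^(81.0/10) + 10^(83.0/10) + 10^(84.3/10)) = 10·log₁₀(594600000) = 87.74 dB SPL.

87.74 dB SPL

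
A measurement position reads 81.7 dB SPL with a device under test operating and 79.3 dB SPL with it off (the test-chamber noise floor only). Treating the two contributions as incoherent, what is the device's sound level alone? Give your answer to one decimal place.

Background correction is a power subtraction:
L_src = 10·log₁₀(10^(81.7/10) − 10^(79.3/10)) = 10·log₁₀(62800000) = 78.0 dB SPL.

78.0 dB SPL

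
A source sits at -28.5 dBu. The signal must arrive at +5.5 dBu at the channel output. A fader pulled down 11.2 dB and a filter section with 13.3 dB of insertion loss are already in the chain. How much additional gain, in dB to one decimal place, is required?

The required make-up gain is the shortfall in the dB sum.
G = +5.5 − (-28.5) + 11.2 + 13.3 = 58.5 dB.

58.5 dB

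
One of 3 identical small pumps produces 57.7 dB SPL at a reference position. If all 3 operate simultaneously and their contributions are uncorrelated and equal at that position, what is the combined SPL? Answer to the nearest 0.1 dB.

3 equal incoherent sources raise the level by 10·log₁₀(3) = 4.77 dB.
L_total = 57.7 + 4.77 = 62.5 dB SPL.

62.5 dB SPL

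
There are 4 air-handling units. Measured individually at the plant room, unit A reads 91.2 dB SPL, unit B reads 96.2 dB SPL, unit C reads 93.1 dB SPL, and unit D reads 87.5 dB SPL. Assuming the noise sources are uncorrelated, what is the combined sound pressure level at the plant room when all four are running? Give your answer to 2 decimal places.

Incoherent sources sum as intensities:
L_total = 10·log₁₀(10^(91.2/10) + 10^(96.2/10) + 10^(93.1/10) + 10^(87.5/10)) = 10·log₁₀(8091000000) = 99.08 dB SPL.

99.08 dB SPL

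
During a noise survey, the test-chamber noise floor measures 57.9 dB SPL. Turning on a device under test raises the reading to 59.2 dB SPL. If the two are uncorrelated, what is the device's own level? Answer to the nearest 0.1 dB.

53.3 dB SPL

Background correction is a power subtraction:
L_src = 10·log₁₀(10^(59.2/10) − 10^(57.9/10)) = 10·log₁₀(215200) = 53.3 dB SPL.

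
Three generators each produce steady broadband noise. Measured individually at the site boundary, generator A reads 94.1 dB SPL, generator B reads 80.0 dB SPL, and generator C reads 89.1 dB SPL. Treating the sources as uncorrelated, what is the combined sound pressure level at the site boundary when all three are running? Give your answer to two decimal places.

95.42 dB SPL

Incoherent sources sum as intensities:
L_total = 10·log₁₀(10^(94.1/10) + 10^(80.0/10) + 10^(89.1/10)) = 10·log₁₀(3483000000) = 95.42 dB SPL.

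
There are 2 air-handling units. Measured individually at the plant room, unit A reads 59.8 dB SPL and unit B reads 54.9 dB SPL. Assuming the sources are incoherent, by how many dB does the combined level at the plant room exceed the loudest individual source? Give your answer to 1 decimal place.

1.2 dB

Incoherent sources sum as intensities:
L_total = 10·log₁₀(10^(59.8/10) + 10^(54.9/10)) = 61.02 dB SPL.
Excess over the loudest (59.8 dB): 61.02 − 59.8 = 1.2 dB.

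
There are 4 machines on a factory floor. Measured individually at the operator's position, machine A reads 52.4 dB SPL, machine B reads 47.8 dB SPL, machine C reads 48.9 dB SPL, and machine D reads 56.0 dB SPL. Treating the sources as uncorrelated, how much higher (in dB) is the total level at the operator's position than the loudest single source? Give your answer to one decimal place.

2.5 dB

Incoherent sources sum as intensities:
L_total = 10·log₁₀(10^(52.4/10) + 10^(47.8/10) + 10^(48.9/10) + 10^(56.0/10)) = 58.51 dB SPL.
Excess over the loudest (56.0 dB): 58.51 − 56.0 = 2.5 dB.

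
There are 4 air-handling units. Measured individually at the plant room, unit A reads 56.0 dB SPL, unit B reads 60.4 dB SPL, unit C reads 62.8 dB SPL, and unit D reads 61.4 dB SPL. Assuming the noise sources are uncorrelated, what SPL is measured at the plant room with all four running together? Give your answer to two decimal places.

66.79 dB SPL

Uncorrelated sources add in intensity (power), not in dB.
L_total = 10·log₁₀(10^(56.0/10) + 10^(60.4/10) + 10^(62.8/10) + 10^(61.4/10)) = 10·log₁₀(4780000) = 66.79 dB SPL.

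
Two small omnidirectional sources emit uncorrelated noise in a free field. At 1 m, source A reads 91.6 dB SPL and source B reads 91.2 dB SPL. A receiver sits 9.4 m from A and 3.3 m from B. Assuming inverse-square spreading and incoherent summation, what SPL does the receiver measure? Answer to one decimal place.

81.4 dB SPL

At the listener: L_A = 91.6 − 20·log₁₀(9.4) = 72.14 dB; L_B = 91.2 − 20·log₁₀(3.3) = 80.83 dB.
Combined: 10·log₁₀(10^(72.14/10)+10^(80.83/10)) = 81.4 dB SPL.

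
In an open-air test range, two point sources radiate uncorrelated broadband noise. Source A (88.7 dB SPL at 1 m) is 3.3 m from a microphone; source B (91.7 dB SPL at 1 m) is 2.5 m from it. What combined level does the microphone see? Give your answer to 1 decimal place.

84.8 dB SPL

At the listener: L_A = 88.7 − 20·log₁₀(3.3) = 78.33 dB; L_B = 91.7 − 20·log₁₀(2.5) = 83.74 dB.
Combined: 10·log₁₀(10^(78.33/10)+10^(83.74/10)) = 84.8 dB SPL.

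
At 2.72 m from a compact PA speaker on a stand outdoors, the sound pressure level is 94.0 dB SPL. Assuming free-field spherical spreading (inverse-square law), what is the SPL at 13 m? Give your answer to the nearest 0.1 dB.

For a point source in a free field, ΔL = −20·log₁₀(d₂/d₁).
ΔL = −20·log₁₀(13/2.72) = -13.59 dB, so L₂ = 94.0 + (-13.59) = 80.4 dB SPL.

80.4 dB SPL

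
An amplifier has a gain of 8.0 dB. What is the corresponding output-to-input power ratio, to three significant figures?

Power ratio = 10^(dB/10).
10^(8.0/10) = 10^(0.8000) = 6.31.

6.31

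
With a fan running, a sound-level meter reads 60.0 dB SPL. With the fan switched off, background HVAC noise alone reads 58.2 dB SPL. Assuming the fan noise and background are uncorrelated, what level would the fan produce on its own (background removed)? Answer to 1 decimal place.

Background correction is a power subtraction:
L_src = 10·log₁₀(10^(60.0/10) − 10^(58.2/10)) = 10·log₁₀(339300) = 55.3 dB SPL.

55.3 dB SPL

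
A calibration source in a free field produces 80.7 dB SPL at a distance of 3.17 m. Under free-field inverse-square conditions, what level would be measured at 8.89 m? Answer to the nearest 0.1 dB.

Free-field point source: level drops by 20·log₁₀ of the distance ratio.
ΔL = −20·log₁₀(8.89/3.17) = -8.96 dB, so L₂ = 80.7 + (-8.96) = 71.7 dB SPL.

71.7 dB SPL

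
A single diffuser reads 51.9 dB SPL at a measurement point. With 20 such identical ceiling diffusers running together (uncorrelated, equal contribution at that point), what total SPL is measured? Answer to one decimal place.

20 equal incoherent sources raise the level by 10·log₁₀(20) = 13.01 dB.
L_total = 51.9 + 13.01 = 64.9 dB SPL.

64.9 dB SPL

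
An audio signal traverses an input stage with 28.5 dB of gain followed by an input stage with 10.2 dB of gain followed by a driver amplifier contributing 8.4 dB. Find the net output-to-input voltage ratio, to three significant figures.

Net gain = 28.5 + 10.2 + 8.4 = 47.1 dB.
Voltage ratio = 10^(47.1/20) = 226.

226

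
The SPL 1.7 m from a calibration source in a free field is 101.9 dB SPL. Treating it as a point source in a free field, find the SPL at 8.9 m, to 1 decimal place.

87.5 dB SPL

Inverse-square spreading gives ΔL = −20·log₁₀(d₂/d₁).
ΔL = −20·log₁₀(8.9/1.7) = -14.38 dB, so L₂ = 101.9 + (-14.38) = 87.5 dB SPL.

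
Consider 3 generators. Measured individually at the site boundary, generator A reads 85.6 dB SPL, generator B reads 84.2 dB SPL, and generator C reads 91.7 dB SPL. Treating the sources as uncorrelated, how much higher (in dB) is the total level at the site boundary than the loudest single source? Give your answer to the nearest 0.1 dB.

Uncorrelated sources add in intensity (power), not in dB.
L_total = 10·log₁₀(10^(85.6/10) + 10^(84.2/10) + 10^(91.7/10)) = 93.23 dB SPL.
Excess over the loudest (91.7 dB): 93.23 − 91.7 = 1.5 dB.

1.5 dB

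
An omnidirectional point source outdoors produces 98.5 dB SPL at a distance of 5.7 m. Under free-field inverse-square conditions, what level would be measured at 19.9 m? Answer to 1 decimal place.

87.6 dB SPL

For a point source in a free field, ΔL = −20·log₁₀(d₂/d₁).
ΔL = −20·log₁₀(19.9/5.7) = -10.86 dB, so L₂ = 98.5 + (-10.86) = 87.6 dB SPL.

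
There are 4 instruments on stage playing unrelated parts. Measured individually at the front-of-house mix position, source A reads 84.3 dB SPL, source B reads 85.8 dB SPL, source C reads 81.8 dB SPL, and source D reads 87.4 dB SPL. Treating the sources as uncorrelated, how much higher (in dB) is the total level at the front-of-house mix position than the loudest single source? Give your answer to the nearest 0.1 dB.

Add the sources as powers (linear), then convert back to dB:
L_total = 10·log₁₀(10^(84.3/10) + 10^(85.8/10) + 10^(81.8/10) + 10^(87.4/10)) = 91.30 dB SPL.
Excess over the loudest (87.4 dB): 91.30 − 87.4 = 3.9 dB.

3.9 dB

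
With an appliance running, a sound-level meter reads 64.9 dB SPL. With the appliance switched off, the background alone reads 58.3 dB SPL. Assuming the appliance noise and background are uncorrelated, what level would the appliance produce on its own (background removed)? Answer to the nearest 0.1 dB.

Background correction is a power subtraction:
L_src = 10·log₁₀(10^(64.9/10) − 10^(58.3/10)) = 10·log₁₀(2414000) = 63.8 dB SPL.

63.8 dB SPL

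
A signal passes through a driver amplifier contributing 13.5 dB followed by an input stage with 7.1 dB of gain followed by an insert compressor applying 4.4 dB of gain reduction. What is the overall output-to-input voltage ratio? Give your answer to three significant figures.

Net gain = 13.5 + 7.1 + (−4.4) = 16.2 dB.
Voltage ratio = 10^(16.2/20) = 6.46.

6.46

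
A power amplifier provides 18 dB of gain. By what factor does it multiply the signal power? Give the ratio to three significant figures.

Power ratio = 10^(dB/10).
10^(18/10) = 10^(1.800) = 63.1.

63.1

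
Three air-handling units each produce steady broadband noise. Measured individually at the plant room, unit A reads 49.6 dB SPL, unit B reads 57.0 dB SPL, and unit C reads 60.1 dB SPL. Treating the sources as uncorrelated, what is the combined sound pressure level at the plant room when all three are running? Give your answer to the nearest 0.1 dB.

62.1 dB SPL

Incoherent sources sum as intensities:
L_total = 10·log₁₀(10^(49.6/10) + 10^(57.0/10) + 10^(60.1/10)) = 10·log₁₀(1616000) = 62.1 dB SPL.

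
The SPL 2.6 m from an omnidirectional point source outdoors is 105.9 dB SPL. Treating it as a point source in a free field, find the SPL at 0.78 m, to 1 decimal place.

116.4 dB SPL

Inverse-square spreading gives ΔL = −20·log₁₀(d₂/d₁).
ΔL = −20·log₁₀(0.78/2.6) = 10.46 dB, so L₂ = 105.9 + (10.46) = 116.4 dB SPL.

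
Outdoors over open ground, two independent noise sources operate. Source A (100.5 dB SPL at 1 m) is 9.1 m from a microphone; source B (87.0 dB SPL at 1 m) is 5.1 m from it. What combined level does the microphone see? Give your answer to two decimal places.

81.90 dB SPL

At the listener: L_A = 100.5 − 20·log₁₀(9.1) = 81.319 dB; L_B = 87.0 − 20·log₁₀(5.1) = 72.849 dB.
Combined: 10·log₁₀(10^(81.319/10)+10^(72.849/10)) = 81.90 dB SPL.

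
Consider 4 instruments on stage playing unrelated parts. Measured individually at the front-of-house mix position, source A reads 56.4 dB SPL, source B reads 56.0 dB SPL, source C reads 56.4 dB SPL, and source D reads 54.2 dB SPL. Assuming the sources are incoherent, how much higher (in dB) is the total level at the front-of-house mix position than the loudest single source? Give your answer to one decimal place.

Add the sources as powers (linear), then convert back to dB:
L_total = 10·log₁₀(10^(56.4/10) + 10^(56.0/10) + 10^(56.4/10) + 10^(54.2/10)) = 61.86 dB SPL.
Excess over the loudest (56.4 dB): 61.86 − 56.4 = 5.5 dB.

5.5 dB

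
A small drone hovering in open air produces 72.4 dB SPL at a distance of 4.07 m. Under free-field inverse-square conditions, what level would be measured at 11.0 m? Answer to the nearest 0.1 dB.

Free-field point source: level drops by 20·log₁₀ of the distance ratio.
ΔL = −20·log₁₀(11.0/4.07) = -8.64 dB, so L₂ = 72.4 + (-8.64) = 63.8 dB SPL.

63.8 dB SPL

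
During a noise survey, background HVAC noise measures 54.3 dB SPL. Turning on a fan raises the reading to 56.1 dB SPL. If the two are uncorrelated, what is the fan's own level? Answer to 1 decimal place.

51.4 dB SPL

Remove the background by subtracting linear intensities:
L_src = 10·log₁₀(10^(56.1/10) − 10^(54.3/10)) = 10·log₁₀(138200) = 51.4 dB SPL.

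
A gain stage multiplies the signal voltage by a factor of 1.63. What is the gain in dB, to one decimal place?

4.2 dB

Voltage ratio → dB uses the 20·log₁₀ form:
20·log₁₀(1.63) = 4.2 dB.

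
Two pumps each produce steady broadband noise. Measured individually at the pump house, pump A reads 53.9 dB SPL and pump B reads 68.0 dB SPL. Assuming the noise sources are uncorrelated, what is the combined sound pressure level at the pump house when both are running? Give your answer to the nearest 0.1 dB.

Uncorrelated sources add in intensity (power), not in dB.
L_total = 10·log₁₀(10^(53.9/10) + 10^(68.0/10)) = 10·log₁₀(6555000) = 68.2 dB SPL.

68.2 dB SPL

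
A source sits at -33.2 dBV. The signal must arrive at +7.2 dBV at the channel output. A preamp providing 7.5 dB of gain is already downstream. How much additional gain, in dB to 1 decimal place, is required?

32.9 dB

The required make-up gain is the shortfall in the dB sum.
G = +7.2 − (-33.2) − 7.5 = 32.9 dB.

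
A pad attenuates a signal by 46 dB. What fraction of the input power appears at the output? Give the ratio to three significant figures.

Power ratio = 10^(dB/10).
10^(-46/10) = 10^(-4.600) = 0.0000251.

0.0000251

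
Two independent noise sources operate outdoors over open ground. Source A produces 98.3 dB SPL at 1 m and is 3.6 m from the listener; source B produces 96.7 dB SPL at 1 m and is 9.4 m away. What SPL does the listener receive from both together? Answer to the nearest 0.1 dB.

At the listener: L_A = 98.3 − 20·log₁₀(3.6) = 87.17 dB; L_B = 96.7 − 20·log₁₀(9.4) = 77.24 dB.
Combined: 10·log₁₀(10^(87.17/10)+10^(77.24/10)) = 87.6 dB SPL.

87.6 dB SPL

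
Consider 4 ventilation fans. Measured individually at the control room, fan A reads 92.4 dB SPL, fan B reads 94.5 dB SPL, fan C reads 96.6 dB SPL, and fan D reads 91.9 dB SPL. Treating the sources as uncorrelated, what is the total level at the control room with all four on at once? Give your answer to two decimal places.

100.28 dB SPL

Incoherent sources sum as intensities:
L_total = 10·log₁₀(10^(92.4/10) + 10^(94.5/10) + 10^(96.6/10) + 10^(91.9/10)) = 10·log₁₀(10676000000) = 100.28 dB SPL.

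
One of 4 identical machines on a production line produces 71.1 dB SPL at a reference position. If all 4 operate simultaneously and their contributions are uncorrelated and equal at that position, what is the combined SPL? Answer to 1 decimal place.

4 equal incoherent sources raise the level by 10·log₁₀(4) = 6.02 dB.
L_total = 71.1 + 6.02 = 77.1 dB SPL.

77.1 dB SPL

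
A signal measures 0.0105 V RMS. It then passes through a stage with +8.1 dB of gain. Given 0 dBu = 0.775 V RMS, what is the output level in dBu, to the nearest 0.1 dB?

Input level: 20·log₁₀(0.0105/0.775) = -37.36 dBu.
Output: -37.36 + 8.1 = -29.3 dBu.

-29.3 dBu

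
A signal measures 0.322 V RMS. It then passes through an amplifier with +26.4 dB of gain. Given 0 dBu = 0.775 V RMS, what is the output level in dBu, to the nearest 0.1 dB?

+18.8 dBu

Input level: 20·log₁₀(0.322/0.775) = -7.63 dBu.
Output: -7.63 + 26.4 = +18.8 dBu.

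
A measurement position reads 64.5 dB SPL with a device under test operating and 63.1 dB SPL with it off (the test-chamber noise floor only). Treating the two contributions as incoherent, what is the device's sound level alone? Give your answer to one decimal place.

58.9 dB SPL

Background correction is a power subtraction:
L_src = 10·log₁₀(10^(64.5/10) − 10^(63.1/10)) = 10·log₁₀(776600) = 58.9 dB SPL.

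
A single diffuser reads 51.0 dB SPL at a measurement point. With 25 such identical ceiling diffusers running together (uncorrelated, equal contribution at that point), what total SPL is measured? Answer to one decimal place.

25 equal incoherent sources raise the level by 10·log₁₀(25) = 13.98 dB.
L_total = 51.0 + 13.98 = 65.0 dB SPL.

65.0 dB SPL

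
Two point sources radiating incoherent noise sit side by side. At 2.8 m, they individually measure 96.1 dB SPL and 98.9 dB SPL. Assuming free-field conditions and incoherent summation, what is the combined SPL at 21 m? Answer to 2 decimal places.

Combined at 2.8 m: 10·log₁₀(10^(96.1/10)+10^(98.9/10)) = 100.732 dB SPL.
Then apply −20·log₁₀(21/2.8) = -17.501 dB → 83.23 dB SPL.

83.23 dB SPL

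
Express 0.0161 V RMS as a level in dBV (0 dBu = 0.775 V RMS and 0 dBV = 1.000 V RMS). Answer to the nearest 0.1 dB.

-35.9 dBV

dBV = 20·log₁₀(V / 1.000 V).
20·log₁₀(0.0161/1.000) = -35.9 dBV.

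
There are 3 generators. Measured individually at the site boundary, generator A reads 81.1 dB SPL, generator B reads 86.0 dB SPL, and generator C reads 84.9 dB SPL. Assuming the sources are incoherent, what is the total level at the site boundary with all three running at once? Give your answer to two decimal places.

Uncorrelated sources add in intensity (power), not in dB.
L_total = 10·log₁₀(10^(81.1/10) + 10^(86.0/10) + 10^(84.9/10)) = 10·log₁₀(836000000) = 89.22 dB SPL.

89.22 dB SPL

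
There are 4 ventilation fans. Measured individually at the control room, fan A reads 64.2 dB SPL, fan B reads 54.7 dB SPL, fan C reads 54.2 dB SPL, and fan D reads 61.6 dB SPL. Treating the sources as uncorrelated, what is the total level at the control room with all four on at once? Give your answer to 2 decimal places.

66.66 dB SPL

Uncorrelated sources add in intensity (power), not in dB.
L_total = 10·log₁₀(10^(64.2/10) + 10^(54.7/10) + 10^(54.2/10) + 10^(61.6/10)) = 10·log₁₀(4634000) = 66.66 dB SPL.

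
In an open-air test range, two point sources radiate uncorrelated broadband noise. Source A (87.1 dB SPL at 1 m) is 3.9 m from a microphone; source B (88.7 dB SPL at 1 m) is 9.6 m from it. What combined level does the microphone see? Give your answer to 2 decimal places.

76.21 dB SPL

At the listener: L_A = 87.1 − 20·log₁₀(3.9) = 75.279 dB; L_B = 88.7 − 20·log₁₀(9.6) = 69.055 dB.
Combined: 10·log₁₀(10^(75.279/10)+10^(69.055/10)) = 76.21 dB SPL.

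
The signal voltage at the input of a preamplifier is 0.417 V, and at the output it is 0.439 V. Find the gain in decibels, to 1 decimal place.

0.4 dB

Voltage ratio → dB uses the 20·log₁₀ form:
20·log₁₀(0.439/0.417) = 20·log₁₀(1.053) = 0.4 dB.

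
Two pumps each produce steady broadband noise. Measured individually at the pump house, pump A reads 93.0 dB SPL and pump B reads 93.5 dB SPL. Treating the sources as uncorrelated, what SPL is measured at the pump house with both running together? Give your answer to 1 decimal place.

Uncorrelated sources add in intensity (power), not in dB.
L_total = 10·log₁₀(10^(93.0/10) + 10^(93.5/10)) = 10·log₁₀(4234000000) = 96.3 dB SPL.

96.3 dB SPL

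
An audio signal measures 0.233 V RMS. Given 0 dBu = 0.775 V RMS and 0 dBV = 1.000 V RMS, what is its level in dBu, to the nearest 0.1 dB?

dBu = 20·log₁₀(V / 0.775 V).
20·log₁₀(0.233/0.775) = -10.4 dBu.

-10.4 dBu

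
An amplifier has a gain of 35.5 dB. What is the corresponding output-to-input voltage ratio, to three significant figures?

59.6

Voltage ratio = 10^(dB/20).
10^(35.5/20) = 10^(1.775) = 59.6.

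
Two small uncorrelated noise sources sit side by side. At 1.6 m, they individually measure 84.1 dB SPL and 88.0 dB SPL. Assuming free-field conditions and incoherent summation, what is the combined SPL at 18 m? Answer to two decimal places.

Combined at 1.6 m: 10·log₁₀(10^(84.1/10)+10^(88.0/10)) = 89.484 dB SPL.
Then apply −20·log₁₀(18/1.6) = -21.023 dB → 68.46 dB SPL.

68.46 dB SPL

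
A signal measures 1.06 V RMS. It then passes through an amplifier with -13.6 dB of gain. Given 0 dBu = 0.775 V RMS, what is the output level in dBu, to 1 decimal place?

Input level: 20·log₁₀(1.06/0.775) = 2.72 dBu.
Output: 2.72 − 13.6 = -10.9 dBu.

-10.9 dBu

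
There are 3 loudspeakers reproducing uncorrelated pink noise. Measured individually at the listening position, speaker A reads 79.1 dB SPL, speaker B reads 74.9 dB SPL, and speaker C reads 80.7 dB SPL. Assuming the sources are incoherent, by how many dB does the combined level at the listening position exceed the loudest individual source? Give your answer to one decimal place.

2.9 dB

Uncorrelated sources add in intensity (power), not in dB.
L_total = 10·log₁₀(10^(79.1/10) + 10^(74.9/10) + 10^(80.7/10)) = 83.61 dB SPL.
Excess over the loudest (80.7 dB): 83.61 − 80.7 = 2.9 dB.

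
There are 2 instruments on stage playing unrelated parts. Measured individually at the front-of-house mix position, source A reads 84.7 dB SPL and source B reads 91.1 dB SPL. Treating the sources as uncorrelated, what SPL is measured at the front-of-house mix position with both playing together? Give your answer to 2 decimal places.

Uncorrelated sources add in intensity (power), not in dB.
L_total = 10·log₁₀(10^(84.7/10) + 10^(91.1/10)) = 10·log₁₀(1583000000) = 92.00 dB SPL.

92.00 dB SPL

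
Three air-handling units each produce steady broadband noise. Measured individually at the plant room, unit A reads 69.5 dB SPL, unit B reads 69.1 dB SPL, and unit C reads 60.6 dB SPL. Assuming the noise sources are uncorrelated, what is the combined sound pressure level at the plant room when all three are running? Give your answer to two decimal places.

Uncorrelated sources add in intensity (power), not in dB.
L_total = 10·log₁₀(10^(69.5/10) + 10^(69.1/10) + 10^(60.6/10)) = 10·log₁₀(18190000) = 72.60 dB SPL.

72.60 dB SPL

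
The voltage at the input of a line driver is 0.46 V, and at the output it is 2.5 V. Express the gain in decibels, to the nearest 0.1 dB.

Voltage is an amplitude quantity, so gain = 20·log₁₀(V_out/V_in).
20·log₁₀(2.5/0.46) = 20·log₁₀(5.435) = 14.7 dB.

14.7 dB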